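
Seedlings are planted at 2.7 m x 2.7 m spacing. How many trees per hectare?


Formula: TPH = 10000 m^2/ha / (spacing_x * spacing_y)
Area per tree = 2.7 m * 2.7 m = 7.29 m^2
TPH = 10000 / 7.29 = 1372 trees/ha

1372


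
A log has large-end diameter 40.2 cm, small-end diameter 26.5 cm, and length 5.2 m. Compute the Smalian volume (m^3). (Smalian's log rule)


Smalian: V = (A1 + A2)/2 * L,  A = pi*(D/200)^2
A1 = pi*(40.2/200)^2 = 0.126923 m^2
A2 = pi*(26.5/200)^2 = 0.055155 m^2
V = (0.126923+0.055155)/2*5.2 = 0.4734 m^3

0.4734


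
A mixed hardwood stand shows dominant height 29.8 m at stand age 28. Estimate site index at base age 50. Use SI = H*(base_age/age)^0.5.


Formula: SI = H_dom * (base_age / age)^0.5
Age ratio = 50 / 28 = 1.78571
sqrt(age_ratio) = 1.33631
SI = 29.8 * 1.33631 = 39.8 m

39.8


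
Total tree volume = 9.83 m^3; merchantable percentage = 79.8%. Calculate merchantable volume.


Formula: MV = V_total * (merchantable_pct / 100)
Merchantable fraction = 79.8% / 100 = 0.798
MV = 9.83 m^3 * 0.798 = 7.844 m^3

7.844


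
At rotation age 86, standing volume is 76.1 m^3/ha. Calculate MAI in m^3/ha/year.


Formula: MAI = Total Volume / Stand Age
MAI = 76.1 m^3/ha / 86 years
MAI = 0.88 m^3/ha/year

0.88


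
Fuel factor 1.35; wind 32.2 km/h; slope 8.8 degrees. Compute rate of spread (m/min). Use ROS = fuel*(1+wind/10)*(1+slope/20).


Formula: ROS = fuel * (1 + wind/10) * (1 + slope/20)
Wind factor = 1 + 32.2/10 = 4.22
Slope factor = 1 + 8.8/20 = 1.44
ROS = 1.35 * 4.22 * 1.44 = 8.2 m/min

8.2


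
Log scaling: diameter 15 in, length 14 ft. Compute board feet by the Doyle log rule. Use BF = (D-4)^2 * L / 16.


Doyle: BF = (D - 4)^2 * L / 16
Adjusted diameter = 15 - 4 = 11 in
(D-4)^2 = 11^2 = 121
BF = 121 * 14 / 16 = 106 BF

106


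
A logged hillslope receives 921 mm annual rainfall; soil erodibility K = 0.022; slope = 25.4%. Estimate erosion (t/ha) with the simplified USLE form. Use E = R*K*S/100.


Formula: E = R * K * S / 100  (simplified USLE)
R * K = 921 * 0.022 = 20.262
E = 20.262 * 25.4 / 100 = 5.15 t/ha

5.15


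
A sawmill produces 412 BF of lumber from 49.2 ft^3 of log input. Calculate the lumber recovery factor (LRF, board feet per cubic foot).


Formula: LRF = Lumber Output (BF) / Log Input (ft^3)
LRF = 412 BF / 49.2 ft^3
LRF = 8.37 BF/ft^3

8.37


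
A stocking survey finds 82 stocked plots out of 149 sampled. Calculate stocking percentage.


Formula: Stocking % = stocked plots / total plots * 100
Stocking = 82 / 149 * 100
Stocking = 0.5503 * 100 = 55.0%

55.0


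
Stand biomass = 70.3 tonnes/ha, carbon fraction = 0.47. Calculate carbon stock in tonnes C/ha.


Formula: Carbon Stock = Biomass * Carbon Fraction
C = 70.3 t/ha * 0.47
C = 33.0 t C/ha

33.0


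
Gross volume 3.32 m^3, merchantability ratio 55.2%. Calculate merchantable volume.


Formula: MV = V_total * (merchantable_pct / 100)
Merchantable fraction = 55.2% / 100 = 0.552
MV = 3.32 m^3 * 0.552 = 1.833 m^3

1.833


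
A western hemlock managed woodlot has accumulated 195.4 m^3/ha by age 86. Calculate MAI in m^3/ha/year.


Formula: MAI = Total Volume / Stand Age
MAI = 195.4 m^3/ha / 86 years
MAI = 2.27 m^3/ha/year

2.27


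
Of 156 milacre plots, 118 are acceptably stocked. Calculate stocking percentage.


Formula: Stocking % = stocked plots / total plots * 100
Stocking = 118 / 156 * 100
Stocking = 0.7564 * 100 = 75.6%

75.6


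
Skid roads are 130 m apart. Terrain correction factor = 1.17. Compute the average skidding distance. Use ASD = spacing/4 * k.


Formula: ASD = (spacing / 4) * correction
Uncorrected distance = spacing / 4 = 130 / 4 = 32.5 m
ASD = 32.5 * 1.17 = 38 m

38


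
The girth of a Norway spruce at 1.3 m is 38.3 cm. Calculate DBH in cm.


Formula: DBH = C / pi
DBH = 38.3 / pi
pi = 3.14159...
DBH = 12.2 cm

12.2


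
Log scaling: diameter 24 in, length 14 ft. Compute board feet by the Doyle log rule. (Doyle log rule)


Doyle: BF = (D - 4)^2 * L / 16
Adjusted diameter = 24 - 4 = 20 in
(D-4)^2 = 20^2 = 400
BF = 400 * 14 / 16 = 350 BF

350


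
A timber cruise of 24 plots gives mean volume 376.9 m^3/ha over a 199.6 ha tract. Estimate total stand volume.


Formula: Total Volume = Mean Volume per ha * Total Area
Total Volume = 376.9 m^3/ha * 199.6 ha
Total Volume = 75229 m^3

75229


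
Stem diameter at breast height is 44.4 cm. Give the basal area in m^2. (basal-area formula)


Formula: BA = pi * (DBH/2)^2 / 10000  (cm^2 to m^2)
Radius = DBH/2 = 44.4/2 = 22.2 cm
BA = pi * 22.2^2 / 10000
   = 1548.3025 cm^2 / 10000
   = 0.1548 m^2

0.1548


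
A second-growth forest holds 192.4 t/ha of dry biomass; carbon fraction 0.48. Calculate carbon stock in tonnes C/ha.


Formula: Carbon Stock = Biomass * Carbon Fraction
C = 192.4 t/ha * 0.48
C = 92.4 t C/ha

92.4


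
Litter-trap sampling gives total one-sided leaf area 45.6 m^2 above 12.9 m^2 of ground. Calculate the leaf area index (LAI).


Formula: LAI = total leaf area / ground area  (dimensionless)
LAI = 45.6 m^2 / 12.9 m^2
LAI = 3.53

3.53


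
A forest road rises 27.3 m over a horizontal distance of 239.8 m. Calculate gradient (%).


Formula: Gradient = rise / run * 100
Gradient = 27.3 / 239.8 * 100 = 11.4%

11.4


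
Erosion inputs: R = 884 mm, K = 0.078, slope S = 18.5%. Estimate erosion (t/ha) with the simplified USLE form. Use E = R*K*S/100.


Formula: E = R * K * S / 100  (simplified USLE)
R * K = 884 * 0.078 = 68.952
E = 68.952 * 18.5 / 100 = 12.76 t/ha

12.76


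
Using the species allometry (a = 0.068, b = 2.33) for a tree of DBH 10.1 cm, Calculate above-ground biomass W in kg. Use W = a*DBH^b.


Formula: W = a * DBH^b  (allometric power law)
DBH^b = 10.1^2.33 = 218.8108
W = 0.068 * 218.8108 = 14.9 kg

14.9


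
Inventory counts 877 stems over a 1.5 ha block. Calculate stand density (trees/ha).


Formula: Stand Density = N_trees / Area_ha
Density = 877 trees / 1.5 ha
Density = 585 trees/ha

585


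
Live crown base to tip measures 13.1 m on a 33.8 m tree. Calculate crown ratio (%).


Formula: Crown Ratio = (Crown Length / Total Height) * 100
CR = (13.1 m / 33.8 m) * 100
CR = 0.3876 * 100 = 38.8%

38.8


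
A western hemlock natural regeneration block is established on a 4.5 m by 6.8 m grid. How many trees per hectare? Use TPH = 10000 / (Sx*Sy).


Formula: TPH = 10000 m^2/ha / (spacing_x * spacing_y)
Area per tree = 4.5 m * 6.8 m = 30.6 m^2
TPH = 10000 / 30.6 = 327 trees/ha

327


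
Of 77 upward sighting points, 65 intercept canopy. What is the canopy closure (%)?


Formula: Canopy closure = covered points / total points * 100
Closure = 65 / 77 * 100
Closure = 0.8442 * 100 = 84.4%

84.4


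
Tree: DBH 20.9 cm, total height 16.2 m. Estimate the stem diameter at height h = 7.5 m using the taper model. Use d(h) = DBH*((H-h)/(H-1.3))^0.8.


Taper: d(h) = DBH * ((H - h) / (H - 1.3))^0.8
Numerator = H - h = 16.2 - 7.5 = 8.7 m
Denominator = H - 1.3 = 16.2 - 1.3 = 14.9 m
Ratio = 8.7 / 14.9 = 0.58389
d = 20.9 * 0.58389^0.8 = 13.6 cm

13.6


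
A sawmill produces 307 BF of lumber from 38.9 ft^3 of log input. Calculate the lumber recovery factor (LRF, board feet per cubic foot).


Formula: LRF = Lumber Output (BF) / Log Input (ft^3)
LRF = 307 BF / 38.9 ft^3
LRF = 7.89 BF/ft^3

7.89


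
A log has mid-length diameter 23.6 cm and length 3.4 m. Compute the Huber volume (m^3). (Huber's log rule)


Huber: V = Am * L,  Am = pi*(Dm/200)^2
Am = pi*(23.6/200)^2 = 0.043744 m^2
V = 0.043744*3.4 = 0.1487 m^3

0.1487


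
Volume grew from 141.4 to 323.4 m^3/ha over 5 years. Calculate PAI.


Formula: PAI = (V_T2 - V_T1) / (T2 - T1)
Volume increment = 323.4 - 141.4 = 182.0 m^3/ha
PAI = 182.0 / 5 = 36.4 m^3/ha/year

36.4


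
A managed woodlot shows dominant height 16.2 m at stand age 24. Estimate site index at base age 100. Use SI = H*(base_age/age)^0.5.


Formula: SI = H_dom * (base_age / age)^0.5
Age ratio = 100 / 24 = 4.16667
sqrt(age_ratio) = 2.04124
SI = 16.2 * 2.04124 = 33.1 m

33.1


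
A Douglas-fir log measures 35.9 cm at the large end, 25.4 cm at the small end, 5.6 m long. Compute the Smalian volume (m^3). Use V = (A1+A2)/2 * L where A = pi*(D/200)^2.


Smalian: V = (A1 + A2)/2 * L,  A = pi*(D/200)^2
A1 = pi*(35.9/200)^2 = 0.101223 m^2
A2 = pi*(25.4/200)^2 = 0.050671 m^2
V = (0.101223+0.050671)/2*5.6 = 0.4253 m^3

0.4253


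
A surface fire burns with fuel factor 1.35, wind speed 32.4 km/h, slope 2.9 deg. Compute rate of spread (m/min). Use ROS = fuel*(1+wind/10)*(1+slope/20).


Formula: ROS = fuel * (1 + wind/10) * (1 + slope/20)
Wind factor = 1 + 32.4/10 = 4.24
Slope factor = 1 + 2.9/20 = 1.145
ROS = 1.35 * 4.24 * 1.145 = 6.55 m/min

6.55


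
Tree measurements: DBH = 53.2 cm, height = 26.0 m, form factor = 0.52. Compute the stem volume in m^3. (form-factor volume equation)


Formula: V = pi * (DBH/200)^2 * H * ff
Radius = DBH/200 = 53.2/200 = 0.266 m
Radius^2 = 0.266^2 = 0.070756 m^2
V = pi * 0.070756 * 26.0 * 0.52
V = 3.005 m^3

3.005


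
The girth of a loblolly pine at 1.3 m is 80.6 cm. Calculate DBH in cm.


Formula: DBH = C / pi
DBH = 80.6 / pi
pi = 3.14159...
DBH = 25.7 cm

25.7


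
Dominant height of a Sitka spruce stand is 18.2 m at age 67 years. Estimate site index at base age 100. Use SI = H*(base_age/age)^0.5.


Formula: SI = H_dom * (base_age / age)^0.5
Age ratio = 100 / 67 = 1.49254
sqrt(age_ratio) = 1.22169
SI = 18.2 * 1.22169 = 22.2 m

22.2


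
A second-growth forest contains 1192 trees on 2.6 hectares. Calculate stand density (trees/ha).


Formula: Stand Density = N_trees / Area_ha
Density = 1192 trees / 2.6 ha
Density = 458 trees/ha

458


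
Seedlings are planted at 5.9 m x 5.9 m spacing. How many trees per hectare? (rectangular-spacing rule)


Formula: TPH = 10000 m^2/ha / (spacing_x * spacing_y)
Area per tree = 5.9 m * 5.9 m = 34.81 m^2
TPH = 10000 / 34.81 = 287 trees/ha

287


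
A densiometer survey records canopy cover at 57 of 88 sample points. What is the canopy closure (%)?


Formula: Canopy closure = covered points / total points * 100
Closure = 57 / 88 * 100
Closure = 0.6477 * 100 = 64.8%

64.8


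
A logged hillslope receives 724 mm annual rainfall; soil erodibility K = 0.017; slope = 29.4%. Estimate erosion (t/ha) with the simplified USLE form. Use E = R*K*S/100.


Formula: E = R * K * S / 100  (simplified USLE)
R * K = 724 * 0.017 = 12.308
E = 12.308 * 29.4 / 100 = 3.62 t/ha

3.62


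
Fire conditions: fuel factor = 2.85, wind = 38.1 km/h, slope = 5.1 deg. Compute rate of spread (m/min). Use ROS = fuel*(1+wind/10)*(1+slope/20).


Formula: ROS = fuel * (1 + wind/10) * (1 + slope/20)
Wind factor = 1 + 38.1/10 = 4.81
Slope factor = 1 + 5.1/20 = 1.255
ROS = 2.85 * 4.81 * 1.255 = 17.2 m/min

17.2


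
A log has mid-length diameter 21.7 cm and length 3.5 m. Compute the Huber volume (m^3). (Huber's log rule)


Huber: V = Am * L,  Am = pi*(Dm/200)^2
Am = pi*(21.7/200)^2 = 0.036984 m^2
V = 0.036984*3.5 = 0.1294 m^3

0.1294


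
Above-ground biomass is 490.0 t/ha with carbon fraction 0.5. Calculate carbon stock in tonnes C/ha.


Formula: Carbon Stock = Biomass * Carbon Fraction
C = 490.0 t/ha * 0.5
C = 245.0 t C/ha

245.0


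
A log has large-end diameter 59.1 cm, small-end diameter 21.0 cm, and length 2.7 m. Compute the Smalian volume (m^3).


Smalian: V = (A1 + A2)/2 * L,  A = pi*(D/200)^2
A1 = pi*(59.1/200)^2 = 0.274325 m^2
A2 = pi*(21.0/200)^2 = 0.034636 m^2
V = (0.274325+0.034636)/2*2.7 = 0.4171 m^3

0.4171


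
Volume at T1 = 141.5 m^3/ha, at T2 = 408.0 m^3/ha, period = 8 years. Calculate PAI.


Formula: PAI = (V_T2 - V_T1) / (T2 - T1)
Volume increment = 408.0 - 141.5 = 266.5 m^3/ha
PAI = 266.5 / 8 = 33.31 m^3/ha/year

33.31


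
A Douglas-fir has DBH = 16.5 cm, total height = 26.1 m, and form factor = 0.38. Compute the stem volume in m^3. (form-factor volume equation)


Formula: V = pi * (DBH/200)^2 * H * ff
Radius = DBH/200 = 16.5/200 = 0.0825 m
Radius^2 = 0.0825^2 = 0.00680625 m^2
V = pi * 0.00680625 * 26.1 * 0.38
V = 0.212 m^3

0.212


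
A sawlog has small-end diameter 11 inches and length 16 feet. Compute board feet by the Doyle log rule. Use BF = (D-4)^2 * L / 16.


Doyle: BF = (D - 4)^2 * L / 16
Adjusted diameter = 11 - 4 = 7 in
(D-4)^2 = 7^2 = 49
BF = 49 * 16 / 16 = 49 BF

49


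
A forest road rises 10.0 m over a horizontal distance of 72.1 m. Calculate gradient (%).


Formula: Gradient = rise / run * 100
Gradient = 10.0 / 72.1 * 100 = 13.9%

13.9


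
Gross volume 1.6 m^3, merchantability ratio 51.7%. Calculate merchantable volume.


Formula: MV = V_total * (merchantable_pct / 100)
Merchantable fraction = 51.7% / 100 = 0.517
MV = 1.6 m^3 * 0.517 = 0.827 m^3

0.827


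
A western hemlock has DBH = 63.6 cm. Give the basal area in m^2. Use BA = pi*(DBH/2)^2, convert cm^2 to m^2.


Formula: BA = pi * (DBH/2)^2 / 10000  (cm^2 to m^2)
Radius = DBH/2 = 63.6/2 = 31.8 cm
BA = pi * 31.8^2 / 10000
   = 3176.9042 cm^2 / 10000
   = 0.3177 m^2

0.3177


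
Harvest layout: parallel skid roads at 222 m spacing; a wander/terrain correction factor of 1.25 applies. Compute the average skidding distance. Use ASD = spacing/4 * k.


Formula: ASD = (spacing / 4) * correction
Uncorrected distance = spacing / 4 = 222 / 4 = 55.5 m
ASD = 55.5 * 1.25 = 69 m

69


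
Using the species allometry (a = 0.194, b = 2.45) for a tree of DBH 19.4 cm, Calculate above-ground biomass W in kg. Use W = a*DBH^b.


Formula: W = a * DBH^b  (allometric power law)
DBH^b = 19.4^2.45 = 1429.2699
W = 0.194 * 1429.2699 = 277.3 kg

277.3


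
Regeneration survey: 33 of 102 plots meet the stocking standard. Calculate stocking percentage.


Formula: Stocking % = stocked plots / total plots * 100
Stocking = 33 / 102 * 100
Stocking = 0.3235 * 100 = 32.4%

32.4


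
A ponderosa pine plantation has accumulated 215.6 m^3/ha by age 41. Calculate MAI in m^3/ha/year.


Formula: MAI = Total Volume / Stand Age
MAI = 215.6 m^3/ha / 41 years
MAI = 5.26 m^3/ha/year

5.26


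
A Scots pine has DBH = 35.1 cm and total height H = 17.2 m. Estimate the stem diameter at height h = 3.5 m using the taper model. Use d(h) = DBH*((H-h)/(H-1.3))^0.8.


Taper: d(h) = DBH * ((H - h) / (H - 1.3))^0.8
Numerator = H - h = 17.2 - 3.5 = 13.7 m
Denominator = H - 1.3 = 17.2 - 1.3 = 15.9 m
Ratio = 13.7 / 15.9 = 0.86164
d = 35.1 * 0.86164^0.8 = 31.2 cm

31.2


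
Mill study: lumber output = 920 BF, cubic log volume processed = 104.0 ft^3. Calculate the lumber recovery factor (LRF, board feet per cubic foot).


Formula: LRF = Lumber Output (BF) / Log Input (ft^3)
LRF = 920 BF / 104.0 ft^3
LRF = 8.85 BF/ft^3

8.85


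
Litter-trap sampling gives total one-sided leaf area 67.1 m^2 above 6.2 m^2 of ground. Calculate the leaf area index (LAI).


Formula: LAI = total leaf area / ground area  (dimensionless)
LAI = 67.1 m^2 / 6.2 m^2
LAI = 10.82

10.82


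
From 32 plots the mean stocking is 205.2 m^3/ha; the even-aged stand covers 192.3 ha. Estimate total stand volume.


Formula: Total Volume = Mean Volume per ha * Total Area
Total Volume = 205.2 m^3/ha * 192.3 ha
Total Volume = 39460 m^3

39460


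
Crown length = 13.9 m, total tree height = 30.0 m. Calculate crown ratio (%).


Formula: Crown Ratio = (Crown Length / Total Height) * 100
CR = (13.9 m / 30.0 m) * 100
CR = 0.4633 * 100 = 46.3%

46.3


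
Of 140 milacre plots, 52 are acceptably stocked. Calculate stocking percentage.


Formula: Stocking % = stocked plots / total plots * 100
Stocking = 52 / 140 * 100
Stocking = 0.3714 * 100 = 37.1%

37.1


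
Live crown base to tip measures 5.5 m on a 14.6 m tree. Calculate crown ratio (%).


Formula: Crown Ratio = (Crown Length / Total Height) * 100
CR = (5.5 m / 14.6 m) * 100
CR = 0.3767 * 100 = 37.7%

37.7


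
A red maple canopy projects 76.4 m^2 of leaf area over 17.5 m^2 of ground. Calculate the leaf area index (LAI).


Formula: LAI = total leaf area / ground area  (dimensionless)
LAI = 76.4 m^2 / 17.5 m^2
LAI = 4.37

4.37


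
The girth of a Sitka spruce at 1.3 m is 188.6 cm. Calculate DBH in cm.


Formula: DBH = C / pi
DBH = 188.6 / pi
pi = 3.14159...
DBH = 60.0 cm

60.0


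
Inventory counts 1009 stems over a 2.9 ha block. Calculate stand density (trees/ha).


Formula: Stand Density = N_trees / Area_ha
Density = 1009 trees / 2.9 ha
Density = 348 trees/ha

348


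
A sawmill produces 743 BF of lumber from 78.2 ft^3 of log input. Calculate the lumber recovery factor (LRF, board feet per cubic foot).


Formula: LRF = Lumber Output (BF) / Log Input (ft^3)
LRF = 743 BF / 78.2 ft^3
LRF = 9.5 BF/ft^3

9.5


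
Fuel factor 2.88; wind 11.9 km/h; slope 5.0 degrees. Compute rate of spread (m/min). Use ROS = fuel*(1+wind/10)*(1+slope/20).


Formula: ROS = fuel * (1 + wind/10) * (1 + slope/20)
Wind factor = 1 + 11.9/10 = 2.19
Slope factor = 1 + 5.0/20 = 1.25
ROS = 2.88 * 2.19 * 1.25 = 7.88 m/min

7.88


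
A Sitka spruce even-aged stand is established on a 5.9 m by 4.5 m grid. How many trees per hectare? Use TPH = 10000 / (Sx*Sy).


Formula: TPH = 10000 m^2/ha / (spacing_x * spacing_y)
Area per tree = 5.9 m * 4.5 m = 26.55 m^2
TPH = 10000 / 26.55 = 377 trees/ha

377


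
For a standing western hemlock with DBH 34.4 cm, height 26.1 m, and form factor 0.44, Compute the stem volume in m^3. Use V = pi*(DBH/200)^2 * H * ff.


Formula: V = pi * (DBH/200)^2 * H * ff
Radius = DBH/200 = 34.4/200 = 0.172 m
Radius^2 = 0.172^2 = 0.029584 m^2
V = pi * 0.029584 * 26.1 * 0.44
V = 1.067 m^3

1.067


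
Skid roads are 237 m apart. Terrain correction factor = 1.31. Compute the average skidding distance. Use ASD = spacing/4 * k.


Formula: ASD = (spacing / 4) * correction
Uncorrected distance = spacing / 4 = 237 / 4 = 59.25 m
ASD = 59.25 * 1.31 = 78 m

78


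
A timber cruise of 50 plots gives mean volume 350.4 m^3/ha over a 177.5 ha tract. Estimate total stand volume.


Formula: Total Volume = Mean Volume per ha * Total Area
Total Volume = 350.4 m^3/ha * 177.5 ha
Total Volume = 62196 m^3

62196


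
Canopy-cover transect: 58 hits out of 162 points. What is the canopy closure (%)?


Formula: Canopy closure = covered points / total points * 100
Closure = 58 / 162 * 100
Closure = 0.358 * 100 = 35.8%

35.8


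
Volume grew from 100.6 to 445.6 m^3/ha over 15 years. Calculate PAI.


Formula: PAI = (V_T2 - V_T1) / (T2 - T1)
Volume increment = 445.6 - 100.6 = 345.0 m^3/ha
PAI = 345.0 / 15 = 23.0 m^3/ha/year

23.0


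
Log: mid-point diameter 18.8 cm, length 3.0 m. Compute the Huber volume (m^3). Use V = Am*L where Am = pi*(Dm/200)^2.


Huber: V = Am * L,  Am = pi*(Dm/200)^2
Am = pi*(18.8/200)^2 = 0.027759 m^2
V = 0.027759*3.0 = 0.0833 m^3

0.0833


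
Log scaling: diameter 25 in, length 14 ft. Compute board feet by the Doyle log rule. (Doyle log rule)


Doyle: BF = (D - 4)^2 * L / 16
Adjusted diameter = 25 - 4 = 21 in
(D-4)^2 = 21^2 = 441
BF = 441 * 14 / 16 = 386 BF

386


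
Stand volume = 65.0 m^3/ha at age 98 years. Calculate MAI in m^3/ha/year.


Formula: MAI = Total Volume / Stand Age
MAI = 65.0 m^3/ha / 98 years
MAI = 0.66 m^3/ha/year

0.66


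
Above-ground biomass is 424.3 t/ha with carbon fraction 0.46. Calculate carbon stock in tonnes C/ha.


Formula: Carbon Stock = Biomass * Carbon Fraction
C = 424.3 t/ha * 0.46
C = 195.2 t C/ha

195.2


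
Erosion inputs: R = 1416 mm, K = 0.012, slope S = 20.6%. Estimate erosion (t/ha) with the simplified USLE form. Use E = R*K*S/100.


Formula: E = R * K * S / 100  (simplified USLE)
R * K = 1416 * 0.012 = 16.992
E = 16.992 * 20.6 / 100 = 3.5 t/ha

3.5


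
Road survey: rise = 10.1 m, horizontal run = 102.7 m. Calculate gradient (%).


Formula: Gradient = rise / run * 100
Gradient = 10.1 / 102.7 * 100 = 9.8%

9.8


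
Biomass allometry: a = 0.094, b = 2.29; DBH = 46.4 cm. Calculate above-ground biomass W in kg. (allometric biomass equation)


Formula: W = a * DBH^b  (allometric power law)
DBH^b = 46.4^2.29 = 6551.2802
W = 0.094 * 6551.2802 = 615.8 kg

615.8


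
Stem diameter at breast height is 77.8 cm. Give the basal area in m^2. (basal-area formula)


Formula: BA = pi * (DBH/2)^2 / 10000  (cm^2 to m^2)
Radius = DBH/2 = 77.8/2 = 38.9 cm
BA = pi * 38.9^2 / 10000
   = 4753.8894 cm^2 / 10000
   = 0.4754 m^2

0.4754


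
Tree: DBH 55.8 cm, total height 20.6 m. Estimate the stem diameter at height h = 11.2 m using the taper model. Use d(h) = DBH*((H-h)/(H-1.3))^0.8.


Taper: d(h) = DBH * ((H - h) / (H - 1.3))^0.8
Numerator = H - h = 20.6 - 11.2 = 9.4 m
Denominator = H - 1.3 = 20.6 - 1.3 = 19.3 m
Ratio = 9.4 / 19.3 = 0.48705
d = 55.8 * 0.48705^0.8 = 31.4 cm

31.4


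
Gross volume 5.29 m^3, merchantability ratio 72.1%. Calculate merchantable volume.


Formula: MV = V_total * (merchantable_pct / 100)
Merchantable fraction = 72.1% / 100 = 0.721
MV = 5.29 m^3 * 0.721 = 3.814 m^3

3.814


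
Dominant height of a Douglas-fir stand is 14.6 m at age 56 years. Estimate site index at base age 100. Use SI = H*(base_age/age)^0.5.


Formula: SI = H_dom * (base_age / age)^0.5
Age ratio = 100 / 56 = 1.78571
sqrt(age_ratio) = 1.33631
SI = 14.6 * 1.33631 = 19.5 m

19.5


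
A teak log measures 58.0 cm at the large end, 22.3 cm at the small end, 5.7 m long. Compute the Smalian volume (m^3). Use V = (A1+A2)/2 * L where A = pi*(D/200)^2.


Smalian: V = (A1 + A2)/2 * L,  A = pi*(D/200)^2
A1 = pi*(58.0/200)^2 = 0.264208 m^2
A2 = pi*(22.3/200)^2 = 0.039057 m^2
V = (0.264208+0.039057)/2*5.7 = 0.8643 m^3

0.8643


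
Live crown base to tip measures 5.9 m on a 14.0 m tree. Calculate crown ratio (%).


Formula: Crown Ratio = (Crown Length / Total Height) * 100
CR = (5.9 m / 14.0 m) * 100
CR = 0.4214 * 100 = 42.1%

42.1


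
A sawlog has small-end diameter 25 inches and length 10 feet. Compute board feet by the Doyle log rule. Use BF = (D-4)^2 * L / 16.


Doyle: BF = (D - 4)^2 * L / 16
Adjusted diameter = 25 - 4 = 21 in
(D-4)^2 = 21^2 = 441
BF = 441 * 10 / 16 = 276 BF

276


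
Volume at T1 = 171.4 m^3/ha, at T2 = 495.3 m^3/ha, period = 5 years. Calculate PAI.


Formula: PAI = (V_T2 - V_T1) / (T2 - T1)
Volume increment = 495.3 - 171.4 = 323.9 m^3/ha
PAI = 323.9 / 5 = 64.78 m^3/ha/year

64.78


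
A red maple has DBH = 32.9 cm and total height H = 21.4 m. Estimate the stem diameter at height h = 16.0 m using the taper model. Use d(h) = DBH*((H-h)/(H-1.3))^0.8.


Taper: d(h) = DBH * ((H - h) / (H - 1.3))^0.8
Numerator = H - h = 21.4 - 16.0 = 5.4 m
Denominator = H - 1.3 = 21.4 - 1.3 = 20.1 m
Ratio = 5.4 / 20.1 = 0.26866
d = 32.9 * 0.26866^0.8 = 11.5 cm

11.5


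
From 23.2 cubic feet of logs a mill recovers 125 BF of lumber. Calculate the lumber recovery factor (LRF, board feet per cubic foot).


Formula: LRF = Lumber Output (BF) / Log Input (ft^3)
LRF = 125 BF / 23.2 ft^3
LRF = 5.39 BF/ft^3

5.39


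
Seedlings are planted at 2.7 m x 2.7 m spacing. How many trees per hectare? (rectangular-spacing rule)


Formula: TPH = 10000 m^2/ha / (spacing_x * spacing_y)
Area per tree = 2.7 m * 2.7 m = 7.29 m^2
TPH = 10000 / 7.29 = 1372 trees/ha

1372


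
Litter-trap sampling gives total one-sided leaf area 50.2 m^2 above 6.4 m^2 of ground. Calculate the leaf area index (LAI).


Formula: LAI = total leaf area / ground area  (dimensionless)
LAI = 50.2 m^2 / 6.4 m^2
LAI = 7.84

7.84


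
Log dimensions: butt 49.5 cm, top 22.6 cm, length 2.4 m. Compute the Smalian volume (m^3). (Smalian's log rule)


Smalian: V = (A1 + A2)/2 * L,  A = pi*(D/200)^2
A1 = pi*(49.5/200)^2 = 0.192442 m^2
A2 = pi*(22.6/200)^2 = 0.040115 m^2
V = (0.192442+0.040115)/2*2.4 = 0.2791 m^3

0.2791


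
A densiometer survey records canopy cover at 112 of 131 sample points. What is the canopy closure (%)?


Formula: Canopy closure = covered points / total points * 100
Closure = 112 / 131 * 100
Closure = 0.855 * 100 = 85.5%

85.5


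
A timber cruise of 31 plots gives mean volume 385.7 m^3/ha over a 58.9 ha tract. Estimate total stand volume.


Formula: Total Volume = Mean Volume per ha * Total Area
Total Volume = 385.7 m^3/ha * 58.9 ha
Total Volume = 22718 m^3

22718


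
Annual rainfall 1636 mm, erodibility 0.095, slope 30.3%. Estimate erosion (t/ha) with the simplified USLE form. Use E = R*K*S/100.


Formula: E = R * K * S / 100  (simplified USLE)
R * K = 1636 * 0.095 = 155.42
E = 155.42 * 30.3 / 100 = 47.09 t/ha

47.09


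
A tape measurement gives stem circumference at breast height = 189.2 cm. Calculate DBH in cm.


Formula: DBH = C / pi
DBH = 189.2 / pi
pi = 3.14159...
DBH = 60.2 cm

60.2


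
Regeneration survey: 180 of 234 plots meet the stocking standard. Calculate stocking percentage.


Formula: Stocking % = stocked plots / total plots * 100
Stocking = 180 / 234 * 100
Stocking = 0.7692 * 100 = 76.9%

76.9


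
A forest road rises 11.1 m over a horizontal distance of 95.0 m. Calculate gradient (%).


Formula: Gradient = rise / run * 100
Gradient = 11.1 / 95.0 * 100 = 11.7%

11.7


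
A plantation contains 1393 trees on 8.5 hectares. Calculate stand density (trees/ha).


Formula: Stand Density = N_trees / Area_ha
Density = 1393 trees / 8.5 ha
Density = 164 trees/ha

164


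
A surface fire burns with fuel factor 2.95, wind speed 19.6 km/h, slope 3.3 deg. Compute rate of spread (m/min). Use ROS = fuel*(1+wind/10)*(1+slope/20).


Formula: ROS = fuel * (1 + wind/10) * (1 + slope/20)
Wind factor = 1 + 19.6/10 = 2.96
Slope factor = 1 + 3.3/20 = 1.165
ROS = 2.95 * 2.96 * 1.165 = 10.17 m/min

10.17


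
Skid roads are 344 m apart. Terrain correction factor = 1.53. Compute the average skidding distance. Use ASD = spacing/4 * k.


Formula: ASD = (spacing / 4) * correction
Uncorrected distance = spacing / 4 = 344 / 4 = 86 m
ASD = 86 * 1.53 = 132 m

132


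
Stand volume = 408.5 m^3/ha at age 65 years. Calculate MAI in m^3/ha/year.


Formula: MAI = Total Volume / Stand Age
MAI = 408.5 m^3/ha / 65 years
MAI = 6.28 m^3/ha/year

6.28


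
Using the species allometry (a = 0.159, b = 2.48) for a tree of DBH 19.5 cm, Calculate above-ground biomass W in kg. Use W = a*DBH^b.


Formula: W = a * DBH^b  (allometric power law)
DBH^b = 19.5^2.48 = 1582.2891
W = 0.159 * 1582.2891 = 251.6 kg

251.6


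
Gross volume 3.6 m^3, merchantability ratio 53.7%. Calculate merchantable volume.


Formula: MV = V_total * (merchantable_pct / 100)
Merchantable fraction = 53.7% / 100 = 0.537
MV = 3.6 m^3 * 0.537 = 1.933 m^3

1.933


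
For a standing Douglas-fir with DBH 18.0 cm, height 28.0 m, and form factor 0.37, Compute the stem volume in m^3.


Formula: V = pi * (DBH/200)^2 * H * ff
Radius = DBH/200 = 18.0/200 = 0.09 m
Radius^2 = 0.09^2 = 0.0081 m^2
V = pi * 0.0081 * 28.0 * 0.37
V = 0.264 m^3

0.264


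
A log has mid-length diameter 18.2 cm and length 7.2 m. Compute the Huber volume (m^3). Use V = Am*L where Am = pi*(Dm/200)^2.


Huber: V = Am * L,  Am = pi*(Dm/200)^2
Am = pi*(18.2/200)^2 = 0.026016 m^2
V = 0.026016*7.2 = 0.1873 m^3

0.1873


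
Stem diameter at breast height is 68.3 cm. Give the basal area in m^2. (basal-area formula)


Formula: BA = pi * (DBH/2)^2 / 10000  (cm^2 to m^2)
Radius = DBH/2 = 68.3/2 = 34.15 cm
BA = pi * 34.15^2 / 10000
   = 3663.796 cm^2 / 10000
   = 0.3664 m^2

0.3664


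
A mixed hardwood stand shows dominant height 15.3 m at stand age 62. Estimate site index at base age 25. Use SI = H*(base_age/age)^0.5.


Formula: SI = H_dom * (base_age / age)^0.5
Age ratio = 25 / 62 = 0.40323
sqrt(age_ratio) = 0.635
SI = 15.3 * 0.635 = 9.7 m

9.7


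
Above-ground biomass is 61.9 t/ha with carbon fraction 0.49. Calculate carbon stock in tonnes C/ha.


Formula: Carbon Stock = Biomass * Carbon Fraction
C = 61.9 t/ha * 0.49
C = 30.3 t C/ha

30.3


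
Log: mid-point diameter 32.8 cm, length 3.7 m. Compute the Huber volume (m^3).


Huber: V = Am * L,  Am = pi*(Dm/200)^2
Am = pi*(32.8/200)^2 = 0.084496 m^2
V = 0.084496*3.7 = 0.3126 m^3

0.3126


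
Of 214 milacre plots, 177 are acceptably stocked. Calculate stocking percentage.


Formula: Stocking % = stocked plots / total plots * 100
Stocking = 177 / 214 * 100
Stocking = 0.8271 * 100 = 82.7%

82.7


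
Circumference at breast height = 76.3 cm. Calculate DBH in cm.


Formula: DBH = C / pi
DBH = 76.3 / pi
pi = 3.14159...
DBH = 24.3 cm

24.3


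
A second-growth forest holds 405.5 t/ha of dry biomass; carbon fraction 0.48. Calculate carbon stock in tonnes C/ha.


Formula: Carbon Stock = Biomass * Carbon Fraction
C = 405.5 t/ha * 0.48
C = 194.6 t C/ha

194.6


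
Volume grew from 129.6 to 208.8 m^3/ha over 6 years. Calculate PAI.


Formula: PAI = (V_T2 - V_T1) / (T2 - T1)
Volume increment = 208.8 - 129.6 = 79.2 m^3/ha
PAI = 79.2 / 6 = 13.2 m^3/ha/year

13.2


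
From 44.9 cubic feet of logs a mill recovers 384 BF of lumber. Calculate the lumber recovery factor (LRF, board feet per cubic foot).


Formula: LRF = Lumber Output (BF) / Log Input (ft^3)
LRF = 384 BF / 44.9 ft^3
LRF = 8.55 BF/ft^3

8.55


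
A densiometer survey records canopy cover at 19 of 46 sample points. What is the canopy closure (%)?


Formula: Canopy closure = covered points / total points * 100
Closure = 19 / 46 * 100
Closure = 0.413 * 100 = 41.3%

41.3


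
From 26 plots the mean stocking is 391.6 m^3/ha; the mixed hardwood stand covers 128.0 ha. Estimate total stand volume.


Formula: Total Volume = Mean Volume per ha * Total Area
Total Volume = 391.6 m^3/ha * 128.0 ha
Total Volume = 50125 m^3

50125


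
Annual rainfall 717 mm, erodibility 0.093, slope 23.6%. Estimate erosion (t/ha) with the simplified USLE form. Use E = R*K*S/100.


Formula: E = R * K * S / 100  (simplified USLE)
R * K = 717 * 0.093 = 66.681
E = 66.681 * 23.6 / 100 = 15.74 t/ha

15.74


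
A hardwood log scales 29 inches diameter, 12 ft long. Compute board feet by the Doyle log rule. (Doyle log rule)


Doyle: BF = (D - 4)^2 * L / 16
Adjusted diameter = 29 - 4 = 25 in
(D-4)^2 = 25^2 = 625
BF = 625 * 12 / 16 = 469 BF

469


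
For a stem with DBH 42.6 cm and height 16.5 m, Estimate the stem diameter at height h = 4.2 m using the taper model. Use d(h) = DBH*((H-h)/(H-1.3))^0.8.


Taper: d(h) = DBH * ((H - h) / (H - 1.3))^0.8
Numerator = H - h = 16.5 - 4.2 = 12.3 m
Denominator = H - 1.3 = 16.5 - 1.3 = 15.2 m
Ratio = 12.3 / 15.2 = 0.80921
d = 42.6 * 0.80921^0.8 = 36.0 cm

36.0


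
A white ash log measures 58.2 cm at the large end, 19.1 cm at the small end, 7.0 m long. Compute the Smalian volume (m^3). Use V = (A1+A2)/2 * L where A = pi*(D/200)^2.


Smalian: V = (A1 + A2)/2 * L,  A = pi*(D/200)^2
A1 = pi*(58.2/200)^2 = 0.266033 m^2
A2 = pi*(19.1/200)^2 = 0.028652 m^2
V = (0.266033+0.028652)/2*7.0 = 1.0314 m^3

1.0314


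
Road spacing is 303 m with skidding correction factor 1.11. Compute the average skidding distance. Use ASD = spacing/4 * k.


Formula: ASD = (spacing / 4) * correction
Uncorrected distance = spacing / 4 = 303 / 4 = 75.75 m
ASD = 75.75 * 1.11 = 84 m

84


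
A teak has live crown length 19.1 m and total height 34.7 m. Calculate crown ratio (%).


Formula: Crown Ratio = (Crown Length / Total Height) * 100
CR = (19.1 m / 34.7 m) * 100
CR = 0.5504 * 100 = 55.0%

55.0


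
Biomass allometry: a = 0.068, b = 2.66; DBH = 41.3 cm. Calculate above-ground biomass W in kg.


Formula: W = a * DBH^b  (allometric power law)
DBH^b = 41.3^2.66 = 19880.4924
W = 0.068 * 19880.4924 = 1351.9 kg

1351.9


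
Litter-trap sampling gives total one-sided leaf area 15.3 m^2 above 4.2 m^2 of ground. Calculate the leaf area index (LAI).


Formula: LAI = total leaf area / ground area  (dimensionless)
LAI = 15.3 m^2 / 4.2 m^2
LAI = 3.64

3.64


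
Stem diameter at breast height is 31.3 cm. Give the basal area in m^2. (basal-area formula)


Formula: BA = pi * (DBH/2)^2 / 10000  (cm^2 to m^2)
Radius = DBH/2 = 31.3/2 = 15.65 cm
BA = pi * 15.65^2 / 10000
   = 769.4467 cm^2 / 10000
   = 0.0769 m^2

0.0769


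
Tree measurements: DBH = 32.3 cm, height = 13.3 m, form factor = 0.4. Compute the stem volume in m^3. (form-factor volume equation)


Formula: V = pi * (DBH/200)^2 * H * ff
Radius = DBH/200 = 32.3/200 = 0.1615 m
Radius^2 = 0.1615^2 = 0.02608225 m^2
V = pi * 0.02608225 * 13.3 * 0.4
V = 0.436 m^3

0.436


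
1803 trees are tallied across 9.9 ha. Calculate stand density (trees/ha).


Formula: Stand Density = N_trees / Area_ha
Density = 1803 trees / 9.9 ha
Density = 182 trees/ha

182


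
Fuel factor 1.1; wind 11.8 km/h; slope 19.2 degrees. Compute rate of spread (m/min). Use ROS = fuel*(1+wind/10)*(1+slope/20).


Formula: ROS = fuel * (1 + wind/10) * (1 + slope/20)
Wind factor = 1 + 11.8/10 = 2.18
Slope factor = 1 + 19.2/20 = 1.96
ROS = 1.1 * 2.18 * 1.96 = 4.7 m/min

4.7


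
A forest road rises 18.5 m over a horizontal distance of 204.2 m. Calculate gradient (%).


Formula: Gradient = rise / run * 100
Gradient = 18.5 / 204.2 * 100 = 9.1%

9.1


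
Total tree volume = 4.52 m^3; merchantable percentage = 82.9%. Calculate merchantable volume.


Formula: MV = V_total * (merchantable_pct / 100)
Merchantable fraction = 82.9% / 100 = 0.829
MV = 4.52 m^3 * 0.829 = 3.747 m^3

3.747


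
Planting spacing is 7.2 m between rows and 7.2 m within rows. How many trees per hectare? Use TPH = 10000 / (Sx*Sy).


Formula: TPH = 10000 m^2/ha / (spacing_x * spacing_y)
Area per tree = 7.2 m * 7.2 m = 51.84 m^2
TPH = 10000 / 51.84 = 193 trees/ha

193


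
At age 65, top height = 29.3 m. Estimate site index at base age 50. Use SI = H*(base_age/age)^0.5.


Formula: SI = H_dom * (base_age / age)^0.5
Age ratio = 50 / 65 = 0.76923
sqrt(age_ratio) = 0.87706
SI = 29.3 * 0.87706 = 25.7 m

25.7


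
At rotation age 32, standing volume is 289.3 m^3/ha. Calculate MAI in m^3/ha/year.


Formula: MAI = Total Volume / Stand Age
MAI = 289.3 m^3/ha / 32 years
MAI = 9.04 m^3/ha/year

9.04


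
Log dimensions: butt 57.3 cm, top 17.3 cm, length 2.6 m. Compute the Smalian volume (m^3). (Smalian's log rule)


Smalian: V = (A1 + A2)/2 * L,  A = pi*(D/200)^2
A1 = pi*(57.3/200)^2 = 0.257869 m^2
A2 = pi*(17.3/200)^2 = 0.023506 m^2
V = (0.257869+0.023506)/2*2.6 = 0.3658 m^3

0.3658


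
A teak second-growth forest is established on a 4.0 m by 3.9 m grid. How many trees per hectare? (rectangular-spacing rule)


Formula: TPH = 10000 m^2/ha / (spacing_x * spacing_y)
Area per tree = 4.0 m * 3.9 m = 15.6 m^2
TPH = 10000 / 15.6 = 641 trees/ha

641


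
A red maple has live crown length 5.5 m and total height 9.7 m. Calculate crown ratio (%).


Formula: Crown Ratio = (Crown Length / Total Height) * 100
CR = (5.5 m / 9.7 m) * 100
CR = 0.567 * 100 = 56.7%

56.7


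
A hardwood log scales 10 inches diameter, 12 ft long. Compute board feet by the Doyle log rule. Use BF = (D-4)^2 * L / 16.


Doyle: BF = (D - 4)^2 * L / 16
Adjusted diameter = 10 - 4 = 6 in
(D-4)^2 = 6^2 = 36
BF = 36 * 12 / 16 = 27 BF

27


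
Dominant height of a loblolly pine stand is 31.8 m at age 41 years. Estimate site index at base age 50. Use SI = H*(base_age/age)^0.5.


Formula: SI = H_dom * (base_age / age)^0.5
Age ratio = 50 / 41 = 1.21951
sqrt(age_ratio) = 1.10432
SI = 31.8 * 1.10432 = 35.1 m

35.1


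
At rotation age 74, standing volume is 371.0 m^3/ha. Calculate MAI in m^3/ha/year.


Formula: MAI = Total Volume / Stand Age
MAI = 371.0 m^3/ha / 74 years
MAI = 5.01 m^3/ha/year

5.01


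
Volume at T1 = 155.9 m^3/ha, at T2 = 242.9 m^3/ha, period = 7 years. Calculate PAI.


Formula: PAI = (V_T2 - V_T1) / (T2 - T1)
Volume increment = 242.9 - 155.9 = 87.0 m^3/ha
PAI = 87.0 / 7 = 12.43 m^3/ha/year

12.43


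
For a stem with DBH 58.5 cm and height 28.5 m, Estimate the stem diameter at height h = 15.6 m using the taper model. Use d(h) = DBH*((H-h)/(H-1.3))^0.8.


Taper: d(h) = DBH * ((H - h) / (H - 1.3))^0.8
Numerator = H - h = 28.5 - 15.6 = 12.9 m
Denominator = H - 1.3 = 28.5 - 1.3 = 27.2 m
Ratio = 12.9 / 27.2 = 0.47426
d = 58.5 * 0.47426^0.8 = 32.2 cm

32.2


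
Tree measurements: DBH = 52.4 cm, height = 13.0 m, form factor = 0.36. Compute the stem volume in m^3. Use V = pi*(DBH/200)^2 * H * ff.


Formula: V = pi * (DBH/200)^2 * H * ff
Radius = DBH/200 = 52.4/200 = 0.262 m
Radius^2 = 0.262^2 = 0.068644 m^2
V = pi * 0.068644 * 13.0 * 0.36
V = 1.009 m^3

1.009


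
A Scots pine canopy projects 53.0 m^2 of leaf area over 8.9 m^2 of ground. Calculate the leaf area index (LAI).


Formula: LAI = total leaf area / ground area  (dimensionless)
LAI = 53.0 m^2 / 8.9 m^2
LAI = 5.96

5.96


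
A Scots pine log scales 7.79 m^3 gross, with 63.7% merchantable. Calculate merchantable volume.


Formula: MV = V_total * (merchantable_pct / 100)
Merchantable fraction = 63.7% / 100 = 0.637
MV = 7.79 m^3 * 0.637 = 4.962 m^3

4.962


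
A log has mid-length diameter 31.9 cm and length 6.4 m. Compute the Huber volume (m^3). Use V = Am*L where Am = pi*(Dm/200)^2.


Huber: V = Am * L,  Am = pi*(Dm/200)^2
Am = pi*(31.9/200)^2 = 0.079923 m^2
V = 0.079923*6.4 = 0.5115 m^3

0.5115


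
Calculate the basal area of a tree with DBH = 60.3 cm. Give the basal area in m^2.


Formula: BA = pi * (DBH/2)^2 / 10000  (cm^2 to m^2)
Radius = DBH/2 = 60.3/2 = 30.15 cm
BA = pi * 30.15^2 / 10000
   = 2855.7784 cm^2 / 10000
   = 0.2856 m^2

0.2856


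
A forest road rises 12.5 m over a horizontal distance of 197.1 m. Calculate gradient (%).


Formula: Gradient = rise / run * 100
Gradient = 12.5 / 197.1 * 100 = 6.3%

6.3


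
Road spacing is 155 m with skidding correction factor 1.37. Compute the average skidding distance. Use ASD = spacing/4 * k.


Formula: ASD = (spacing / 4) * correction
Uncorrected distance = spacing / 4 = 155 / 4 = 38.75 m
ASD = 38.75 * 1.37 = 53 m

53


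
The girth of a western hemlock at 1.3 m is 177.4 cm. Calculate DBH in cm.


Formula: DBH = C / pi
DBH = 177.4 / pi
pi = 3.14159...
DBH = 56.5 cm

56.5


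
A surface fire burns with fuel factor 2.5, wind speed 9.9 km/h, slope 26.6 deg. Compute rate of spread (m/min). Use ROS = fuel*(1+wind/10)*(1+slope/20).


Formula: ROS = fuel * (1 + wind/10) * (1 + slope/20)
Wind factor = 1 + 9.9/10 = 1.99
Slope factor = 1 + 26.6/20 = 2.33
ROS = 2.5 * 1.99 * 2.33 = 11.59 m/min

11.59


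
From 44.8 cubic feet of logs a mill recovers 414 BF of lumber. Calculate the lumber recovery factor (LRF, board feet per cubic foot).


Formula: LRF = Lumber Output (BF) / Log Input (ft^3)
LRF = 414 BF / 44.8 ft^3
LRF = 9.24 BF/ft^3

9.24


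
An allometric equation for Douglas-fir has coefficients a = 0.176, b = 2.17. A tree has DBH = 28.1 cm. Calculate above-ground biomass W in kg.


Formula: W = a * DBH^b  (allometric power law)
DBH^b = 28.1^2.17 = 1392.1714
W = 0.176 * 1392.1714 = 245.0 kg

245.0


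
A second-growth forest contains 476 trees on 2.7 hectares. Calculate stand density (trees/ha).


Formula: Stand Density = N_trees / Area_ha
Density = 476 trees / 2.7 ha
Density = 176 trees/ha

176


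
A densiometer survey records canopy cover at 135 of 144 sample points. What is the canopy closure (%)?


Formula: Canopy closure = covered points / total points * 100
Closure = 135 / 144 * 100
Closure = 0.9375 * 100 = 93.8%

93.8


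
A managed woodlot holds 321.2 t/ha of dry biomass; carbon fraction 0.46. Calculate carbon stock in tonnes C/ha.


Formula: Carbon Stock = Biomass * Carbon Fraction
C = 321.2 t/ha * 0.46
C = 147.8 t C/ha

147.8


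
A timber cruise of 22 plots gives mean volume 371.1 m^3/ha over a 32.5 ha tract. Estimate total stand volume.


Formula: Total Volume = Mean Volume per ha * Total Area
Total Volume = 371.1 m^3/ha * 32.5 ha
Total Volume = 12061 m^3

12061


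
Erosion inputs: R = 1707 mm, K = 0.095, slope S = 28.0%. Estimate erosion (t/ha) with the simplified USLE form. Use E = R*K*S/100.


Formula: E = R * K * S / 100  (simplified USLE)
R * K = 1707 * 0.095 = 162.165
E = 162.165 * 28.0 / 100 = 45.41 t/ha

45.41
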